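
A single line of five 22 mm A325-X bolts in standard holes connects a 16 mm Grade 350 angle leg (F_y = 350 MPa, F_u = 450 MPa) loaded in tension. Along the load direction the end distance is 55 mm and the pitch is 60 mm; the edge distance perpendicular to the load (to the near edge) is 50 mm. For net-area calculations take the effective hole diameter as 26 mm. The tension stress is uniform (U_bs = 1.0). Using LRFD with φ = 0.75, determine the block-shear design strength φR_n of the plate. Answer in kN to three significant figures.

777 kN

Shear plane L_v = 55 + 4·60 = 295 mm; A_gv = 295 × 16 = 4720 mm².
A_nv = (295 − 4.5·26) × 16 = 2848 mm².
A_nt = (50 − 0.5·26) × 16 = 592 mm².
0.6 F_u A_nv = 769 kN; 0.6 F_y A_gv = 991.2 kN → shear rupture governs the shear term.
R_n = 769 + 1.0 × 450 × 592 / 1000 = 1035 kN.
Design strength φR_n = 0.75 × 1035 = 777 kN.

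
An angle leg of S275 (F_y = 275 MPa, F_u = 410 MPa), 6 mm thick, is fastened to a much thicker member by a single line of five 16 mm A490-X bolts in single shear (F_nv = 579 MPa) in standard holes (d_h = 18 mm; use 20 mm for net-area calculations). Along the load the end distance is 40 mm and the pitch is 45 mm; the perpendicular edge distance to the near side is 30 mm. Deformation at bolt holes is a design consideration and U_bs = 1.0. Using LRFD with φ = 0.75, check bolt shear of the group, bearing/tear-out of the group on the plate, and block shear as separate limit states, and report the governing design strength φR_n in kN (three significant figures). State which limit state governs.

181 kN (block shear governs)

Bolt shear: A_b = π·16²/4 = 201.1 mm²; R_n = 579 × 201.1 × 5 × 1 / 1000 = 582.1 kN → 0.75 × 582.1 = 437 kN.
Bearing: edge l_c = 31, r_n = 91.51 kN; interior l_c = 27, r_n = 79.7 kN; R_n = 91.51 + 4·79.7 = 410.3 kN → 308 kN.
Block shear: A_gv = 1320, A_nv = 780, A_nt = 120 mm²; R_n = min(0.6F_uA_nv, 0.6F_yA_gv) + U_bs·F_u·A_nt = 241.1 kN → 181 kN.
Block shear governs: 181 kN.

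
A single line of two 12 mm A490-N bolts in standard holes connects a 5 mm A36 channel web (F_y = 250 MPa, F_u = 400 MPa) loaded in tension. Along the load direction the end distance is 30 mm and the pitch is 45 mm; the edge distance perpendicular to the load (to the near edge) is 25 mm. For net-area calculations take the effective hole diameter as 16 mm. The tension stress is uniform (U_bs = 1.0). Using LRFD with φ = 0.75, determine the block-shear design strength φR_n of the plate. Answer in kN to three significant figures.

Shear plane L_v = 30 + 1·45 = 75 mm; A_gv = 75 × 5 = 375 mm².
A_nv = (75 − 1.5·16) × 5 = 255 mm².
A_nt = (25 − 0.5·16) × 5 = 85 mm².
0.6 F_u A_nv = 61.2 kN; 0.6 F_y A_gv = 56.25 kN → shear yielding governs the shear term.
R_n = 56.25 + 1.0 × 400 × 85 / 1000 = 90.25 kN.
Design strength φR_n = 0.75 × 90.25 = 67.7 kN.

67.7 kN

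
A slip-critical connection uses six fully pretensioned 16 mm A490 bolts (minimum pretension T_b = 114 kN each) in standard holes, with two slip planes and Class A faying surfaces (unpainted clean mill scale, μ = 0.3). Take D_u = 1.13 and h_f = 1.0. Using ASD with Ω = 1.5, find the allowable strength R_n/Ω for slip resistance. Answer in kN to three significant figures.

309 kN

R_n = μ · D_u · h_f · T_b · n_s · n_b = 0.3 × 1.13 × 1.0 × 114 × 2 × 6 = 463.8 kN.
Allowable strength R_n/Ω = 463.8 / 1.5 = 309 kN.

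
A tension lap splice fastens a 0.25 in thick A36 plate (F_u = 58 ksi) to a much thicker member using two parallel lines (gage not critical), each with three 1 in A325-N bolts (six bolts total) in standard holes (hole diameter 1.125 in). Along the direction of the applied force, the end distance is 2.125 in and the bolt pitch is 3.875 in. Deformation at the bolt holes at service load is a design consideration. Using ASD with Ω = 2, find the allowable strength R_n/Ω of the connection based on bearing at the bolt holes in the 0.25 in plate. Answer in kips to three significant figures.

96.8 kips

Per bolt r_n = 1.2 l_c t F_u ≤ 2.4 d t F_u; upper limit = 2.4 × 1 × 0.25 × 58 = 34.8 kips.
Edge bolt: l_c = 2.125 − 1.125/2 = 1.562 in → 1.2 × 1.562 × 0.25 × 58 = 27.19 → r_n = 27.19 kips.
Interior bolts: l_c = 3.875 − 1.125 = 2.75 in → 1.2 × 2.75 × 0.25 × 58 = 47.85 → r_n = 34.8 kips.
R_n = 2 × 27.19 + 4 × 34.8 = 193.6 kips.
Allowable strength R_n/Ω = 193.6 / 2 = 96.8 kips.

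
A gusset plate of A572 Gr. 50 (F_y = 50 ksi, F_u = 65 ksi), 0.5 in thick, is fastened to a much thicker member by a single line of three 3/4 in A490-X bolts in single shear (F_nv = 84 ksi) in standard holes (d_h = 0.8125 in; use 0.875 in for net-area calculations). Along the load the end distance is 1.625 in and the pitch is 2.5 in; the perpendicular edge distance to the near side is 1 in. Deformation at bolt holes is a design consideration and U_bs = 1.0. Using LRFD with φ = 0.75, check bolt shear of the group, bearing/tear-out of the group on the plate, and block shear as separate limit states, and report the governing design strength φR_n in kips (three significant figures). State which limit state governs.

Bolt shear: A_b = π·0.75²/4 = 0.4418 in²; R_n = 84 × 0.4418 × 3 × 1 = 111.3 kips → 0.75 × 111.3 = 83.5 kips.
Bearing: edge l_c = 1.219, r_n = 47.53 kips; interior l_c = 1.688, r_n = 58.5 kips; R_n = 47.53 + 2·58.5 = 164.5 kips → 123 kips.
Block shear: A_gv = 3.312, A_nv = 2.219, A_nt = 0.2812 in²; R_n = min(0.6F_uA_nv, 0.6F_yA_gv) + U_bs·F_u·A_nt = 104.8 kips → 78.6 kips.
Block shear governs: 78.6 kips.

78.6 kips (block shear governs)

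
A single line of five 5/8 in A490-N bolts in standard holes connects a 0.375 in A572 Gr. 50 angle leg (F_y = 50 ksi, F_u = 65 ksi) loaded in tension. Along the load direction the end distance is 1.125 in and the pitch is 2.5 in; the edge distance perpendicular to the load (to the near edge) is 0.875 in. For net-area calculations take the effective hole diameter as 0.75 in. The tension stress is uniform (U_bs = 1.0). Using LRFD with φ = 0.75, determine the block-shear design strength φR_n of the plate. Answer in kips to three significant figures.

Shear plane L_v = 1.125 + 4·2.5 = 11.12 in; A_gv = 11.12 × 0.375 = 4.172 in².
A_nv = (11.12 − 4.5·0.75) × 0.375 = 2.906 in².
A_nt = (0.875 − 0.5·0.75) × 0.375 = 0.1875 in².
0.6 F_u A_nv = 113.3 kips; 0.6 F_y A_gv = 125.2 kips → shear rupture governs the shear term.
R_n = 113.3 + 1.0 × 65 × 0.1875 = 125.5 kips.
Design strength φR_n = 0.75 × 125.5 = 94.1 kips.

94.1 kips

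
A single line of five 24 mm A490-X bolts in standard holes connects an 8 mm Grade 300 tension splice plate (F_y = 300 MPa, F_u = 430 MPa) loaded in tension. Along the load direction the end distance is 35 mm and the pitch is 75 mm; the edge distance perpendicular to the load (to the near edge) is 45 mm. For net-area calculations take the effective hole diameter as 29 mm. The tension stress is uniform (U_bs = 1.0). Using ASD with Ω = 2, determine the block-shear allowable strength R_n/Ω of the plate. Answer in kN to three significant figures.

Shear plane L_v = 35 + 4·75 = 335 mm; A_gv = 335 × 8 = 2680 mm².
A_nv = (335 − 4.5·29) × 8 = 1636 mm².
A_nt = (45 − 0.5·29) × 8 = 244 mm².
0.6 F_u A_nv = 422.1 kN; 0.6 F_y A_gv = 482.4 kN → shear rupture governs the shear term.
R_n = 422.1 + 1.0 × 430 × 244 / 1000 = 527 kN.
Allowable strength R_n/Ω = 527 / 2 = 264 kN.

264 kN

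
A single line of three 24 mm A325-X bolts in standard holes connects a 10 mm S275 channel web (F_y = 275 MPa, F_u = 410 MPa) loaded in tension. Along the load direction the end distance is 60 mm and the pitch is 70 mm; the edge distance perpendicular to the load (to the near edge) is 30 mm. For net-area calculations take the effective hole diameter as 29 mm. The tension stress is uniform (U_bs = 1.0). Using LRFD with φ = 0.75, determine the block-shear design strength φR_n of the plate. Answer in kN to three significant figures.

Shear plane L_v = 60 + 2·70 = 200 mm; A_gv = 200 × 10 = 2000 mm².
A_nv = (200 − 2.5·29) × 10 = 1275 mm².
A_nt = (30 − 0.5·29) × 10 = 155 mm².
0.6 F_u A_nv = 313.7 kN; 0.6 F_y A_gv = 330 kN → shear rupture governs the shear term.
R_n = 313.7 + 1.0 × 410 × 155 / 1000 = 377.2 kN.
Design strength φR_n = 0.75 × 377.2 = 283 kN.

283 kN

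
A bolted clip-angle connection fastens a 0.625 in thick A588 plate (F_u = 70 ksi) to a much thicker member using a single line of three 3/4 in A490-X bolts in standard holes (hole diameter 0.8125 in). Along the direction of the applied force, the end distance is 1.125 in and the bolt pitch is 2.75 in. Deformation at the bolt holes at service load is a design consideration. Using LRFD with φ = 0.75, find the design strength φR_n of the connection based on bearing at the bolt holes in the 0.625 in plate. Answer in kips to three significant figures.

146 kips

Per bolt r_n = 1.2 l_c t F_u ≤ 2.4 d t F_u; upper limit = 2.4 × 0.75 × 0.625 × 70 = 78.75 kips.
Edge bolt: l_c = 1.125 − 0.8125/2 = 0.7188 in → 1.2 × 0.7188 × 0.625 × 70 = 37.73 → r_n = 37.73 kips.
Interior bolts: l_c = 2.75 − 0.8125 = 1.938 in → 1.2 × 1.938 × 0.625 × 70 = 101.7 → r_n = 78.75 kips.
R_n = 1 × 37.73 + 2 × 78.75 = 195.2 kips.
Design strength φR_n = 0.75 × 195.2 = 146 kips.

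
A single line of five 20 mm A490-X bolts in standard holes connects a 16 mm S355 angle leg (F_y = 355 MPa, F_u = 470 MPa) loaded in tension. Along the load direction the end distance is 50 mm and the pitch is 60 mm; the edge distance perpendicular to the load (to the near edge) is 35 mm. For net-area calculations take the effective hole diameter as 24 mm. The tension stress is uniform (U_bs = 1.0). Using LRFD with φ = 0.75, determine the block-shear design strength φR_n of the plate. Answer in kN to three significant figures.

746 kN

Shear plane L_v = 50 + 4·60 = 290 mm; A_gv = 290 × 16 = 4640 mm².
A_nv = (290 − 4.5·24) × 16 = 2912 mm².
A_nt = (35 − 0.5·24) × 16 = 368 mm².
0.6 F_u A_nv = 821.2 kN; 0.6 F_y A_gv = 988.3 kN → shear rupture governs the shear term.
R_n = 821.2 + 1.0 × 470 × 368 / 1000 = 994.1 kN.
Design strength φR_n = 0.75 × 994.1 = 746 kN.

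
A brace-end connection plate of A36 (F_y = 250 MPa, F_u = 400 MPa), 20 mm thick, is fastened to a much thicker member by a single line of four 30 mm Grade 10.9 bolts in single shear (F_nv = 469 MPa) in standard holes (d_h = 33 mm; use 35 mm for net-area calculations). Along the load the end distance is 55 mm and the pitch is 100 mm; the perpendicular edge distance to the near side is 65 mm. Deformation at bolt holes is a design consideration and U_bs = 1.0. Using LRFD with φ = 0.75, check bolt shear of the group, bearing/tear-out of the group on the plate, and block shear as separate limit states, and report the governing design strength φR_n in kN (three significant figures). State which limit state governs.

995 kN (bolt shear governs)

Bolt shear: A_b = π·30²/4 = 706.9 mm²; R_n = 469 × 706.9 × 4 × 1 / 1000 = 1326 kN → 0.75 × 1326 = 995 kN.
Bearing: edge l_c = 38.5, r_n = 369.6 kN; interior l_c = 67, r_n = 576 kN; R_n = 369.6 + 3·576 = 2098 kN → 1570 kN.
Block shear: A_gv = 7100, A_nv = 4650, A_nt = 950 mm²; R_n = min(0.6F_uA_nv, 0.6F_yA_gv) + U_bs·F_u·A_nt = 1445 kN → 1080 kN.
Bolt shear governs: 995 kN.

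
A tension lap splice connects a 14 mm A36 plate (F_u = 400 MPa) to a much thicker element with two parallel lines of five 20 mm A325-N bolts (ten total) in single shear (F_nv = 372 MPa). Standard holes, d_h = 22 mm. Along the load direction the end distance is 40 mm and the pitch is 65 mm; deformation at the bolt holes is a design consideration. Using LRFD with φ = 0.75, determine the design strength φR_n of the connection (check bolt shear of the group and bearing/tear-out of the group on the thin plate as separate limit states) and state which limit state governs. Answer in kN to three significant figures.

Bolt shear: A_b = π·20²/4 = 314.2 mm²; R_n = 372 × 314.2 × 10 × 1 / 1000 = 1169 kN → 0.75 × 1169 = 877 kN.
Bearing (1.2 l_c t F_u ≤ 2.4 d t F_u): upper limit = 2.4·20·14·400 / 1000 = 268.8 kN.
  Edge l_c = 40 − 22/2 = 29 → r_n = 194.9 kN; interior l_c = 65 − 22 = 43 → r_n = 268.8 kN.
  R_n,bearing = 2·194.9 + 8·268.8 = 2540 kN → 0.75 × 2540 = 1910 kN.
Bolt shear governs: 877 kN.

877 kN (bolt shear governs)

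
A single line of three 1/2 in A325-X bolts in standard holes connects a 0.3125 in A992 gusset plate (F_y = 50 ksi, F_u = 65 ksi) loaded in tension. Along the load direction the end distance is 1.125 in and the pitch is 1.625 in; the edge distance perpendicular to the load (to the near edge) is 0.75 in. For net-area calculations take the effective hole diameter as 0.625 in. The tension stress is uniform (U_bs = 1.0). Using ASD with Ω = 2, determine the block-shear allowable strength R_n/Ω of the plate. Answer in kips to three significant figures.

21.6 kips

Shear plane L_v = 1.125 + 2·1.625 = 4.375 in; A_gv = 4.375 × 0.3125 = 1.367 in².
A_nv = (4.375 − 2.5·0.625) × 0.3125 = 0.8789 in².
A_nt = (0.75 − 0.5·0.625) × 0.3125 = 0.1367 in².
0.6 F_u A_nv = 34.28 kips; 0.6 F_y A_gv = 41.02 kips → shear rupture governs the shear term.
R_n = 34.28 + 1.0 × 65 × 0.1367 = 43.16 kips.
Allowable strength R_n/Ω = 43.16 / 2 = 21.6 kips.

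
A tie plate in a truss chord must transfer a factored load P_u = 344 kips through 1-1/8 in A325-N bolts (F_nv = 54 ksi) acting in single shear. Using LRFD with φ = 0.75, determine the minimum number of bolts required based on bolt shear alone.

A_b = π·1.125²/4 = 0.994 in².
Per-bolt design strength φR_n = 0.75 × 54 × 0.994 × 1 = 40.26 kips.
n ≥ 344 / 40.26 = 8.545 → use 9 bolts.

9 bolts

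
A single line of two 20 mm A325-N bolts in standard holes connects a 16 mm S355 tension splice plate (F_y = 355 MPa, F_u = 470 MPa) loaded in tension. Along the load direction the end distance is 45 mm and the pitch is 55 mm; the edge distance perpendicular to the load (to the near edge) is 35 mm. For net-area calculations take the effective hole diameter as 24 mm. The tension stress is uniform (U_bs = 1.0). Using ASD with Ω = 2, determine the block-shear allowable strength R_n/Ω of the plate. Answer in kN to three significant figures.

Shear plane L_v = 45 + 1·55 = 100 mm; A_gv = 100 × 16 = 1600 mm².
A_nv = (100 − 1.5·24) × 16 = 1024 mm².
A_nt = (35 − 0.5·24) × 16 = 368 mm².
0.6 F_u A_nv = 288.8 kN; 0.6 F_y A_gv = 340.8 kN → shear rupture governs the shear term.
R_n = 288.8 + 1.0 × 470 × 368 / 1000 = 461.7 kN.
Allowable strength R_n/Ω = 461.7 / 2 = 231 kN.

231 kN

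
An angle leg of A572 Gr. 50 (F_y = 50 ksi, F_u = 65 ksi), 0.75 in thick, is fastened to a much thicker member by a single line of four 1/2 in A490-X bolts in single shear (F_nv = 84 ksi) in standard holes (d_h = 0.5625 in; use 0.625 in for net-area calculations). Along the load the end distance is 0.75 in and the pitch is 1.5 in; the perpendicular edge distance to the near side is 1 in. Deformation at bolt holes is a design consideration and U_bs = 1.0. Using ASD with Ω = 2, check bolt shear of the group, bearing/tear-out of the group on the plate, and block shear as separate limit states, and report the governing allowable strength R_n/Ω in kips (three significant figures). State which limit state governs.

Bolt shear: A_b = π·0.5²/4 = 0.1963 in²; R_n = 84 × 0.1963 × 4 × 1 = 65.97 kips → 65.97 / 2 = 33 kips.
Bearing: edge l_c = 0.4688, r_n = 27.42 kips; interior l_c = 0.9375, r_n = 54.84 kips; R_n = 27.42 + 3·54.84 = 192 kips → 96 kips.
Block shear: A_gv = 3.938, A_nv = 2.297, A_nt = 0.5156 in²; R_n = min(0.6F_uA_nv, 0.6F_yA_gv) + U_bs·F_u·A_nt = 123.1 kips → 61.5 kips.
Bolt shear governs: 33 kips.

33 kips (bolt shear governs)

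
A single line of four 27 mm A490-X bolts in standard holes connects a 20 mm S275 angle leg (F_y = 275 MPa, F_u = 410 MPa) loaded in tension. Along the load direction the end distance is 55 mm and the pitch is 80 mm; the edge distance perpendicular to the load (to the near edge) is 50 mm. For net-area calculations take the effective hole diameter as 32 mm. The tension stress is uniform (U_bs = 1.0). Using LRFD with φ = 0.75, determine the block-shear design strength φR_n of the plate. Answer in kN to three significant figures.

Shear plane L_v = 55 + 3·80 = 295 mm; A_gv = 295 × 20 = 5900 mm².
A_nv = (295 − 3.5·32) × 20 = 3660 mm².
A_nt = (50 − 0.5·32) × 20 = 680 mm².
0.6 F_u A_nv = 900.4 kN; 0.6 F_y A_gv = 973.5 kN → shear rupture governs the shear term.
R_n = 900.4 + 1.0 × 410 × 680 / 1000 = 1179 kN.
Design strength φR_n = 0.75 × 1179 = 884 kN.

884 kN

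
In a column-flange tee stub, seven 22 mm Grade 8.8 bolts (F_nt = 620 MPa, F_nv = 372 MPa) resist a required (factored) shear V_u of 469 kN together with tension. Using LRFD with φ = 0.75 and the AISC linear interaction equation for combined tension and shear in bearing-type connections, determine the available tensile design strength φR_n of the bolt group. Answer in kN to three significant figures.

A_b = π·22²/4 = 380.1 mm²; f_rv = 469 × 1000 / (7 × 380.1) = 176.3 MPa.
F'_nt = 1.3 F_nt − (F_nt / φF_nv) f_rv = 1.3·620 − (620/(0.75·372))·176.3 = 414.3 MPa, capped at F_nt → F'_nt = 414.3 MPa.
R_n = F'_nt · A_b · n = 414.3 × 380.1 × 7 / 1000 = 1102 kN.
Design strength φR_n = 0.75 × 1102 = 827 kN.

827 kN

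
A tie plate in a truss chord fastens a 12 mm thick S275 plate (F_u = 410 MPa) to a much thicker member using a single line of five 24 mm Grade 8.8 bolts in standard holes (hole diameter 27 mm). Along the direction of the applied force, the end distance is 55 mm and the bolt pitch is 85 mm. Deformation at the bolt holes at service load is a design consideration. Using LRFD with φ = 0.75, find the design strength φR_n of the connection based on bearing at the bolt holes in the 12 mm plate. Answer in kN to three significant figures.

1030 kN

Per bolt r_n = 1.2 l_c t F_u ≤ 2.4 d t F_u; upper limit = 2.4 × 24 × 12 × 410 / 1000 = 283.4 kN.
Edge bolt: l_c = 55 − 27/2 = 41.5 mm → 1.2 × 41.5 × 12 × 410 / 1000 = 245 → r_n = 245 kN.
Interior bolts: l_c = 85 − 27 = 58 mm → 1.2 × 58 × 12 × 410 / 1000 = 342.4 → r_n = 283.4 kN.
R_n = 1 × 245 + 4 × 283.4 = 1379 kN.
Design strength φR_n = 0.75 × 1379 = 1030 kN.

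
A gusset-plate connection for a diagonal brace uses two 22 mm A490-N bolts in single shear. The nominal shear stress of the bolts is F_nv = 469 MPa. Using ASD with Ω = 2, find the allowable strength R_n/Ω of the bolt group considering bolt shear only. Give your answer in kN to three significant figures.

A_b = π × 22² / 4 = 380.1 mm².
R_n = F_nv · A_b · n · n_s = 469 × 380.1 × 2 × 1 / 1000 = 356.6 kN.
Allowable strength R_n/Ω = 356.6 / 2 = 178 kN.

178 kN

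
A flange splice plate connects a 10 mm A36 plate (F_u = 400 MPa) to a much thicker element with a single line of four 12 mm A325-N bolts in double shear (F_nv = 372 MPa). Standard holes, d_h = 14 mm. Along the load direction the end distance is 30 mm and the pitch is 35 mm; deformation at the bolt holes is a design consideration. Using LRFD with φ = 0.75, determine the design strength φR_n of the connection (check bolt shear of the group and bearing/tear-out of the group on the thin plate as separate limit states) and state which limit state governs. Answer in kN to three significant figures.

252 kN (bolt shear governs)

Bolt shear: A_b = π·12²/4 = 113.1 mm²; R_n = 372 × 113.1 × 4 × 2 / 1000 = 336.6 kN → 0.75 × 336.6 = 252 kN.
Bearing (1.2 l_c t F_u ≤ 2.4 d t F_u): upper limit = 2.4·12·10·400 / 1000 = 115.2 kN.
  Edge l_c = 30 − 14/2 = 23 → r_n = 110.4 kN; interior l_c = 35 − 14 = 21 → r_n = 100.8 kN.
  R_n,bearing = 1·110.4 + 3·100.8 = 412.8 kN → 0.75 × 412.8 = 310 kN.
Bolt shear governs: 252 kN.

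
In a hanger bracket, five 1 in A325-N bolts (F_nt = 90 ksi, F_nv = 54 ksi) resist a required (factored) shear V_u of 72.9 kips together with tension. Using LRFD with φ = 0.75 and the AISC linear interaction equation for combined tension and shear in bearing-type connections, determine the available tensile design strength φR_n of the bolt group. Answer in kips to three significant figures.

223 kips

A_b = π·1²/4 = 0.7854 in²; f_rv = 72.9 / (5 × 0.7854) = 18.56 ksi.
F'_nt = 1.3 F_nt − (F_nt / φF_nv) f_rv = 1.3·90 − (90/(0.75·54))·18.56 = 75.75 ksi, capped at F_nt → F'_nt = 75.75 ksi.
R_n = F'_nt · A_b · n = 75.75 × 0.7854 × 5 = 297.5 kips.
Design strength φR_n = 0.75 × 297.5 = 223 kips.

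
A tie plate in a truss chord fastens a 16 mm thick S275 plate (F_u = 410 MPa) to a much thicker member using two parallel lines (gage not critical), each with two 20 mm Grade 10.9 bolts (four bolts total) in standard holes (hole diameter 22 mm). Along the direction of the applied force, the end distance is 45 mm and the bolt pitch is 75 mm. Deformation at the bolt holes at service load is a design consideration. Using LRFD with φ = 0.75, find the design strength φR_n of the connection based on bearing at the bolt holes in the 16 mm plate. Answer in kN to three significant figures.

Per bolt r_n = 1.2 l_c t F_u ≤ 2.4 d t F_u; upper limit = 2.4 × 20 × 16 × 410 / 1000 = 314.9 kN.
Edge bolt: l_c = 45 − 22/2 = 34 mm → 1.2 × 34 × 16 × 410 / 1000 = 267.6 → r_n = 267.6 kN.
Interior bolts: l_c = 75 − 22 = 53 mm → 1.2 × 53 × 16 × 410 / 1000 = 417.2 → r_n = 314.9 kN.
R_n = 2 × 267.6 + 2 × 314.9 = 1165 kN.
Design strength φR_n = 0.75 × 1165 = 874 kN.

874 kN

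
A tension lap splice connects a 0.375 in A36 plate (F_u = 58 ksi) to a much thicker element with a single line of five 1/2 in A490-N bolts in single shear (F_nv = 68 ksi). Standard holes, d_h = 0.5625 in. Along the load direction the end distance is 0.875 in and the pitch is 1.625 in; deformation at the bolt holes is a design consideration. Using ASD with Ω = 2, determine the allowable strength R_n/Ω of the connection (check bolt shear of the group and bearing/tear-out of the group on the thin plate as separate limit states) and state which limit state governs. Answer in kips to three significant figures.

33.4 kips (bolt shear governs)

Bolt shear: A_b = π·0.5²/4 = 0.1963 in²; R_n = 68 × 0.1963 × 5 × 1 = 66.76 kips → 66.76 / 2 = 33.4 kips.
Bearing (1.2 l_c t F_u ≤ 2.4 d t F_u): upper limit = 2.4·0.5·0.375·58 = 26.1 kips.
  Edge l_c = 0.875 − 0.5625/2 = 0.5938 → r_n = 15.5 kips; interior l_c = 1.625 − 0.5625 = 1.062 → r_n = 26.1 kips.
  R_n,bearing = 1·15.5 + 4·26.1 = 119.9 kips → 119.9 / 2 = 59.9 kips.
Bolt shear governs: 33.4 kips.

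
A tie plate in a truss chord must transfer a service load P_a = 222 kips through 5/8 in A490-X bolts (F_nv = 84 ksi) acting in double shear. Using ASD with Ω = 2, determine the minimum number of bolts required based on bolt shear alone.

A_b = π·0.625²/4 = 0.3068 in².
Per-bolt allowable strength R_n/Ω = 84 × 0.3068 × 2 / 2 = 25.77 kips.
n ≥ 222 / 25.77 = 8.614 → use 9 bolts.

9 bolts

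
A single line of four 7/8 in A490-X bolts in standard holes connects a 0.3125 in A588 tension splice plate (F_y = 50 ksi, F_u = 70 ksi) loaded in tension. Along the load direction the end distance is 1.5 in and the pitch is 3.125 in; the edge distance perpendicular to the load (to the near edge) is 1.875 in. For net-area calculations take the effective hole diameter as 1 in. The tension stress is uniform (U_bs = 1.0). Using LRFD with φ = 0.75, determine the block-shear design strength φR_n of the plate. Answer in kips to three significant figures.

95.2 kips

Shear plane L_v = 1.5 + 3·3.125 = 10.88 in; A_gv = 10.88 × 0.3125 = 3.398 in².
A_nv = (10.88 − 3.5·1) × 0.3125 = 2.305 in².
A_nt = (1.875 − 0.5·1) × 0.3125 = 0.4297 in².
0.6 F_u A_nv = 96.8 kips; 0.6 F_y A_gv = 102 kips → shear rupture governs the shear term.
R_n = 96.8 + 1.0 × 70 × 0.4297 = 126.9 kips.
Design strength φR_n = 0.75 × 126.9 = 95.2 kips.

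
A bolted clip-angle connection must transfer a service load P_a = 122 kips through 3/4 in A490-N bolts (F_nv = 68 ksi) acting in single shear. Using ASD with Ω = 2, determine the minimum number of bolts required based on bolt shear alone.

A_b = π·0.75²/4 = 0.4418 in².
Per-bolt allowable strength R_n/Ω = 68 × 0.4418 × 1 / 2 = 15.02 kips.
n ≥ 122 / 15.02 = 8.122 → use 9 bolts.

9 bolts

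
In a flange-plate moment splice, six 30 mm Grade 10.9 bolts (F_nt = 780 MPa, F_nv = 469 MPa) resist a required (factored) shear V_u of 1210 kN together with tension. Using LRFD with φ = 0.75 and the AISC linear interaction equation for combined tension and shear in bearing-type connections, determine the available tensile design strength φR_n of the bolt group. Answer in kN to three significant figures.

1210 kN

A_b = π·30²/4 = 706.9 mm²; f_rv = 1210 × 1000 / (6 × 706.9) = 285.3 MPa.
F'_nt = 1.3 F_nt − (F_nt / φF_nv) f_rv = 1.3·780 − (780/(0.75·469))·285.3 = 381.4 MPa, capped at F_nt → F'_nt = 381.4 MPa.
R_n = F'_nt · A_b · n = 381.4 × 706.9 × 6 / 1000 = 1617 kN.
Design strength φR_n = 0.75 × 1617 = 1210 kN.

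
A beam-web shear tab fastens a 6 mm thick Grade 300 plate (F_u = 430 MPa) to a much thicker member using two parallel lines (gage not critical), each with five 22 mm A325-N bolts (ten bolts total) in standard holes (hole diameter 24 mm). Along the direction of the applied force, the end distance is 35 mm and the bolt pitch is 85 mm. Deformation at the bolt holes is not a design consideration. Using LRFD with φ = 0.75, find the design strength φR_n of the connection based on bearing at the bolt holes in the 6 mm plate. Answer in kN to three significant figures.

1160 kN

Per bolt r_n = 1.5 l_c t F_u ≤ 3.0 d t F_u; upper limit = 3.0 × 22 × 6 × 430 / 1000 = 170.3 kN.
Edge bolt: l_c = 35 − 24/2 = 23 mm → 1.5 × 23 × 6 × 430 / 1000 = 89.01 → r_n = 89.01 kN.
Interior bolts: l_c = 85 − 24 = 61 mm → 1.5 × 61 × 6 × 430 / 1000 = 236.1 → r_n = 170.3 kN.
R_n = 2 × 89.01 + 8 × 170.3 = 1540 kN.
Design strength φR_n = 0.75 × 1540 = 1160 kN.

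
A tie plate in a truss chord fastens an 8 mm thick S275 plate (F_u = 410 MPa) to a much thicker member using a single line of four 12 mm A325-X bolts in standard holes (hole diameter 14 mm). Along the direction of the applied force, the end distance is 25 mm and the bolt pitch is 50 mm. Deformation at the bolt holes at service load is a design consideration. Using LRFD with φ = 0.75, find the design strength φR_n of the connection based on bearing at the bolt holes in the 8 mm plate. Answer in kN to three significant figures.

Per bolt r_n = 1.2 l_c t F_u ≤ 2.4 d t F_u; upper limit = 2.4 × 12 × 8 × 410 / 1000 = 94.46 kN.
Edge bolt: l_c = 25 − 14/2 = 18 mm → 1.2 × 18 × 8 × 410 / 1000 = 70.85 → r_n = 70.85 kN.
Interior bolts: l_c = 50 − 14 = 36 mm → 1.2 × 36 × 8 × 410 / 1000 = 141.7 → r_n = 94.46 kN.
R_n = 1 × 70.85 + 3 × 94.46 = 354.2 kN.
Design strength φR_n = 0.75 × 354.2 = 266 kN.

266 kN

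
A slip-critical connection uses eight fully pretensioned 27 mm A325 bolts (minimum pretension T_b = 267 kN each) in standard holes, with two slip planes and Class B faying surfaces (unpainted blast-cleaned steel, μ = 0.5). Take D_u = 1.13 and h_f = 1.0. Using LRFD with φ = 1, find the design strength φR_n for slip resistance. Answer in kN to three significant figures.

2410 kN

R_n = μ · D_u · h_f · T_b · n_s · n_b = 0.5 × 1.13 × 1.0 × 267 × 2 × 8 = 2414 kN.
Design strength φR_n = 1 × 2414 = 2410 kN.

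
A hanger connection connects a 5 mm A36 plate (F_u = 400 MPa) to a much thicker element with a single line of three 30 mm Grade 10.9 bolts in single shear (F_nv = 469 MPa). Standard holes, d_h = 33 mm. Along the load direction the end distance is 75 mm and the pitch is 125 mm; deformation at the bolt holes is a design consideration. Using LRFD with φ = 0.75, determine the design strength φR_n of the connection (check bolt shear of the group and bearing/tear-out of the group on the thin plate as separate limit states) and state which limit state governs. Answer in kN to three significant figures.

Bolt shear: A_b = π·30²/4 = 706.9 mm²; R_n = 469 × 706.9 × 3 × 1 / 1000 = 994.5 kN → 0.75 × 994.5 = 746 kN.
Bearing (1.2 l_c t F_u ≤ 2.4 d t F_u): upper limit = 2.4·30·5·400 / 1000 = 144 kN.
  Edge l_c = 75 − 33/2 = 58.5 → r_n = 140.4 kN; interior l_c = 125 − 33 = 92 → r_n = 144 kN.
  R_n,bearing = 1·140.4 + 2·144 = 428.4 kN → 0.75 × 428.4 = 321 kN.
Bearing governs: 321 kN.

321 kN (bearing governs)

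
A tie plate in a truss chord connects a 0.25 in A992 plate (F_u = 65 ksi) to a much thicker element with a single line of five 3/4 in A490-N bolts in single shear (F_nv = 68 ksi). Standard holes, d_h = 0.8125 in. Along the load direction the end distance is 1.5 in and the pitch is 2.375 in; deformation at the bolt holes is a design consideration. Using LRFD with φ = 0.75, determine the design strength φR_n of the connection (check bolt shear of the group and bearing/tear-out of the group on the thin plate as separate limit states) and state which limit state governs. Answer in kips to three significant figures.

104 kips (bearing governs)

Bolt shear: A_b = π·0.75²/4 = 0.4418 in²; R_n = 68 × 0.4418 × 5 × 1 = 150.2 kips → 0.75 × 150.2 = 113 kips.
Bearing (1.2 l_c t F_u ≤ 2.4 d t F_u): upper limit = 2.4·0.75·0.25·65 = 29.25 kips.
  Edge l_c = 1.5 − 0.8125/2 = 1.094 → r_n = 21.33 kips; interior l_c = 2.375 − 0.8125 = 1.562 → r_n = 29.25 kips.
  R_n,bearing = 1·21.33 + 4·29.25 = 138.3 kips → 0.75 × 138.3 = 104 kips.
Bearing governs: 104 kips.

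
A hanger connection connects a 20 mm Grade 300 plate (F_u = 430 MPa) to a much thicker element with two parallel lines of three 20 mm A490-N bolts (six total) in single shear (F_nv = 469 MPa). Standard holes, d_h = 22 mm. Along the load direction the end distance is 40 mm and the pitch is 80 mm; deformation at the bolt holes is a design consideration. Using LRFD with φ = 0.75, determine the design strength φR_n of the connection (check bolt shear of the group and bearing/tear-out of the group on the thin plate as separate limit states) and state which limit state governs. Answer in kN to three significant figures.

Bolt shear: A_b = π·20²/4 = 314.2 mm²; R_n = 469 × 314.2 × 6 × 1 / 1000 = 884 kN → 0.75 × 884 = 663 kN.
Bearing (1.2 l_c t F_u ≤ 2.4 d t F_u): upper limit = 2.4·20·20·430 / 1000 = 412.8 kN.
  Edge l_c = 40 − 22/2 = 29 → r_n = 299.3 kN; interior l_c = 80 − 22 = 58 → r_n = 412.8 kN.
  R_n,bearing = 2·299.3 + 4·412.8 = 2250 kN → 0.75 × 2250 = 1690 kN.
Bolt shear governs: 663 kN.

663 kN (bolt shear governs)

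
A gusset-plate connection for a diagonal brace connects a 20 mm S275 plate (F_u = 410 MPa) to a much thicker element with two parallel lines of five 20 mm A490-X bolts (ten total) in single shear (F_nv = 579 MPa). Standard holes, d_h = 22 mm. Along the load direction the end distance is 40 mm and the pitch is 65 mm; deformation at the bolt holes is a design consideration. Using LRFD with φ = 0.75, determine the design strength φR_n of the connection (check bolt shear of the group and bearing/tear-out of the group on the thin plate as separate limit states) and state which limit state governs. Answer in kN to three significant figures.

Bolt shear: A_b = π·20²/4 = 314.2 mm²; R_n = 579 × 314.2 × 10 × 1 / 1000 = 1819 kN → 0.75 × 1819 = 1360 kN.
Bearing (1.2 l_c t F_u ≤ 2.4 d t F_u): upper limit = 2.4·20·20·410 / 1000 = 393.6 kN.
  Edge l_c = 40 − 22/2 = 29 → r_n = 285.4 kN; interior l_c = 65 − 22 = 43 → r_n = 393.6 kN.
  R_n,bearing = 2·285.4 + 8·393.6 = 3720 kN → 0.75 × 3720 = 2790 kN.
Bolt shear governs: 1360 kN.

1360 kN (bolt shear governs)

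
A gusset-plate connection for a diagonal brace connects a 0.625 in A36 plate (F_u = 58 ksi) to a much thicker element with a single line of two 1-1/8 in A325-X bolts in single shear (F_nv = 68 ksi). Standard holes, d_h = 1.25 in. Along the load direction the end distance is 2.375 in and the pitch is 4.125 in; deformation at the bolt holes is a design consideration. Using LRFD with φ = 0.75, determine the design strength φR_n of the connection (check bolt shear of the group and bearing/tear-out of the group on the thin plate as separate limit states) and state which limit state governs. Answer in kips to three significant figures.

101 kips (bolt shear governs)

Bolt shear: A_b = π·1.125²/4 = 0.994 in²; R_n = 68 × 0.994 × 2 × 1 = 135.2 kips → 0.75 × 135.2 = 101 kips.
Bearing (1.2 l_c t F_u ≤ 2.4 d t F_u): upper limit = 2.4·1.125·0.625·58 = 97.87 kips.
  Edge l_c = 2.375 − 1.25/2 = 1.75 → r_n = 76.12 kips; interior l_c = 4.125 − 1.25 = 2.875 → r_n = 97.87 kips.
  R_n,bearing = 1·76.12 + 1·97.87 = 174 kips → 0.75 × 174 = 130 kips.
Bolt shear governs: 101 kips.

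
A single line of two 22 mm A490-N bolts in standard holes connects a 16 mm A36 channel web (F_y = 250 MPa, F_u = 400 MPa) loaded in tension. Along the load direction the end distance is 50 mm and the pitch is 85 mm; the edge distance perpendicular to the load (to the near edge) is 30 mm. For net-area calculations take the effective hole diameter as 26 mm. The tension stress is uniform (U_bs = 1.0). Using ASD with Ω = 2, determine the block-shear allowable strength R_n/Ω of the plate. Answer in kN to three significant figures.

Shear plane L_v = 50 + 1·85 = 135 mm; A_gv = 135 × 16 = 2160 mm².
A_nv = (135 − 1.5·26) × 16 = 1536 mm².
A_nt = (30 − 0.5·26) × 16 = 272 mm².
0.6 F_u A_nv = 368.6 kN; 0.6 F_y A_gv = 324 kN → shear yielding governs the shear term.
R_n = 324 + 1.0 × 400 × 272 / 1000 = 432.8 kN.
Allowable strength R_n/Ω = 432.8 / 2 = 216 kN.

216 kN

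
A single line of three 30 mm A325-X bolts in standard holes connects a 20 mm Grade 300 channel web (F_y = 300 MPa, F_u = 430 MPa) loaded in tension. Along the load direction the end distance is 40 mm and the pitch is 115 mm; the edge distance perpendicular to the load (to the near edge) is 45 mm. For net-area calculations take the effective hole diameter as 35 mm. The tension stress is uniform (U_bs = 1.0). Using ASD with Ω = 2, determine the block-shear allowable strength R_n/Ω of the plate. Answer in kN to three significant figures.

Shear plane L_v = 40 + 2·115 = 270 mm; A_gv = 270 × 20 = 5400 mm².
A_nv = (270 − 2.5·35) × 20 = 3650 mm².
A_nt = (45 − 0.5·35) × 20 = 550 mm².
0.6 F_u A_nv = 941.7 kN; 0.6 F_y A_gv = 972 kN → shear rupture governs the shear term.
R_n = 941.7 + 1.0 × 430 × 550 / 1000 = 1178 kN.
Allowable strength R_n/Ω = 1178 / 2 = 589 kN.

589 kN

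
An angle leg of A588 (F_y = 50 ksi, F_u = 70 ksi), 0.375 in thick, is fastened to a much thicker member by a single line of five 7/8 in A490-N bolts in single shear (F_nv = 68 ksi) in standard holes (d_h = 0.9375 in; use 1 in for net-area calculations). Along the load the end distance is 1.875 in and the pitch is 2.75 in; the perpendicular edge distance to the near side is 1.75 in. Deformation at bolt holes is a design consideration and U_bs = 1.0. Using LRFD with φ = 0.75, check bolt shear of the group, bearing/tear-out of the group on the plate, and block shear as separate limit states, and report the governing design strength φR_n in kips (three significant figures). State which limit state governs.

Bolt shear: A_b = π·0.875²/4 = 0.6013 in²; R_n = 68 × 0.6013 × 5 × 1 = 204.4 kips → 0.75 × 204.4 = 153 kips.
Bearing: edge l_c = 1.406, r_n = 44.3 kips; interior l_c = 1.812, r_n = 55.13 kips; R_n = 44.3 + 4·55.13 = 264.8 kips → 199 kips.
Block shear: A_gv = 4.828, A_nv = 3.141, A_nt = 0.4688 in²; R_n = min(0.6F_uA_nv, 0.6F_yA_gv) + U_bs·F_u·A_nt = 164.7 kips → 124 kips.
Block shear governs: 124 kips.

124 kips (block shear governs)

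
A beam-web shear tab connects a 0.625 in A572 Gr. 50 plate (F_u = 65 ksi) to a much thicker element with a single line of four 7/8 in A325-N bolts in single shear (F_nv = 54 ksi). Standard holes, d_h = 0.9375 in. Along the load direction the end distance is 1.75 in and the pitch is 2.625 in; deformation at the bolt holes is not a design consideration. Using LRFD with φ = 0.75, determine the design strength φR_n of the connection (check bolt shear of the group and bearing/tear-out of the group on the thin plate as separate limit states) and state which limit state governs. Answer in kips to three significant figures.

Bolt shear: A_b = π·0.875²/4 = 0.6013 in²; R_n = 54 × 0.6013 × 4 × 1 = 129.9 kips → 0.75 × 129.9 = 97.4 kips.
Bearing (1.5 l_c t F_u ≤ 3.0 d t F_u): upper limit = 3.0·0.875·0.625·65 = 106.6 kips.
  Edge l_c = 1.75 − 0.9375/2 = 1.281 → r_n = 78.08 kips; interior l_c = 2.625 − 0.9375 = 1.688 → r_n = 102.8 kips.
  R_n,bearing = 1·78.08 + 3·102.8 = 386.6 kips → 0.75 × 386.6 = 290 kips.
Bolt shear governs: 97.4 kips.

97.4 kips (bolt shear governs)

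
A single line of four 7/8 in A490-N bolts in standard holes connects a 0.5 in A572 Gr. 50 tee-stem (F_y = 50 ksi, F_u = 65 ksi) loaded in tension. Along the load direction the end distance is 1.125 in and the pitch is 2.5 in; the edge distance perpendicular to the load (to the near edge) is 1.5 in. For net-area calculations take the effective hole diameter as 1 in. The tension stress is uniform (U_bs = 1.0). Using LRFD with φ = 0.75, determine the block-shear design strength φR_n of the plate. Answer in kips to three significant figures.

99.3 kips

Shear plane L_v = 1.125 + 3·2.5 = 8.625 in; A_gv = 8.625 × 0.5 = 4.312 in².
A_nv = (8.625 − 3.5·1) × 0.5 = 2.562 in².
A_nt = (1.5 − 0.5·1) × 0.5 = 0.5 in².
0.6 F_u A_nv = 99.94 kips; 0.6 F_y A_gv = 129.4 kips → shear rupture governs the shear term.
R_n = 99.94 + 1.0 × 65 × 0.5 = 132.4 kips.
Design strength φR_n = 0.75 × 132.4 = 99.3 kips.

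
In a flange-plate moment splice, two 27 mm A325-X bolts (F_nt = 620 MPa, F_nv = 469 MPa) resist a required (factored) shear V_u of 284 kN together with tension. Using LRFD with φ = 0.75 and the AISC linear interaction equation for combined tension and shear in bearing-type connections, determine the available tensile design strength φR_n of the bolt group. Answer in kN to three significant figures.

317 kN

A_b = π·27²/4 = 572.6 mm²; f_rv = 284 × 1000 / (2 × 572.6) = 248 MPa.
F'_nt = 1.3 F_nt − (F_nt / φF_nv) f_rv = 1.3·620 − (620/(0.75·469))·248 = 368.9 MPa, capped at F_nt → F'_nt = 368.9 MPa.
R_n = F'_nt · A_b · n = 368.9 × 572.6 × 2 / 1000 = 422.4 kN.
Design strength φR_n = 0.75 × 422.4 = 317 kN.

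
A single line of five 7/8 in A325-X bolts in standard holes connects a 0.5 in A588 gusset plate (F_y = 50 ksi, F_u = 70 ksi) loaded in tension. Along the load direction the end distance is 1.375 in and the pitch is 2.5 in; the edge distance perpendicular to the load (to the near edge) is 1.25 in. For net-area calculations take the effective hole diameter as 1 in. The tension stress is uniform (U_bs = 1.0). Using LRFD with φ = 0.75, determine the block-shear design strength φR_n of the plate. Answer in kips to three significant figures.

128 kips

Shear plane L_v = 1.375 + 4·2.5 = 11.38 in; A_gv = 11.38 × 0.5 = 5.688 in².
A_nv = (11.38 − 4.5·1) × 0.5 = 3.438 in².
A_nt = (1.25 − 0.5·1) × 0.5 = 0.375 in².
0.6 F_u A_nv = 144.4 kips; 0.6 F_y A_gv = 170.6 kips → shear rupture governs the shear term.
R_n = 144.4 + 1.0 × 70 × 0.375 = 170.6 kips.
Design strength φR_n = 0.75 × 170.6 = 128 kips.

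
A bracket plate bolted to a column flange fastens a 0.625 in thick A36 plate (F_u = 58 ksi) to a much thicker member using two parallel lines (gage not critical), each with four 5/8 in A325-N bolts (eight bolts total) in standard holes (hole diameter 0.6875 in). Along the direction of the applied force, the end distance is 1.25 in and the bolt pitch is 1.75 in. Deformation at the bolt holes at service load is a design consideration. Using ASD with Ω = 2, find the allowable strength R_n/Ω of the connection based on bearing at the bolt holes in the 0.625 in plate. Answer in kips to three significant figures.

178 kips

Per bolt r_n = 1.2 l_c t F_u ≤ 2.4 d t F_u; upper limit = 2.4 × 0.625 × 0.625 × 58 = 54.38 kips.
Edge bolt: l_c = 1.25 − 0.6875/2 = 0.9062 in → 1.2 × 0.9062 × 0.625 × 58 = 39.42 → r_n = 39.42 kips.
Interior bolts: l_c = 1.75 − 0.6875 = 1.062 in → 1.2 × 1.062 × 0.625 × 58 = 46.22 → r_n = 46.22 kips.
R_n = 2 × 39.42 + 6 × 46.22 = 356.2 kips.
Allowable strength R_n/Ω = 356.2 / 2 = 178 kips.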